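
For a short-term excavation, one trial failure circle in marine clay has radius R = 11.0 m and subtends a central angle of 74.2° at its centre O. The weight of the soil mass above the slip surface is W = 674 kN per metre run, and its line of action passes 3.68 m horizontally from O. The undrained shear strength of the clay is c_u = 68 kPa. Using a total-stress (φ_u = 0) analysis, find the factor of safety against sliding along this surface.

Taking moments about the centre O, the resisting moment is provided by the undrained shear strength acting along the arc:
Arc length L_a = R·θ = 11.0·(74.2°·π/180) = 11.0·1.2950 = 14.25 m
M_R = c_u·L_a·R = 68·14.25·11.0 = 10655.5 kN·m/m
M_D = W·d = 674·3.68 = 2480.3 kN·m/m
FS = M_R / M_D = 10655.5 / 2480.3 = 4.296

FS = 4.30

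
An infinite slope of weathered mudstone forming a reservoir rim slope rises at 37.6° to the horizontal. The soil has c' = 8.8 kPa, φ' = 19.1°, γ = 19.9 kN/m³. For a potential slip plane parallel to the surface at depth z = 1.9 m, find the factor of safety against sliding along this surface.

For an infinite slope with a slip plane parallel to the surface (no pore pressure): FS = [c' + γz cos²β tanφ'] / [γz sinβ cosβ].
γz = 19.9·1.9 = 37.81 kN/m²
Numerator = 8.8 + 37.81·cos²37.6°·tan19.1° = 8.8 + 37.81·0.6277·0.3463 = 17.019 kPa
Denominator = 37.81·sin37.6°·cos37.6° = 37.81·0.6101·0.7923 = 18.278 kPa
FS = 17.019 / 18.278 = 0.931

FS = 0.93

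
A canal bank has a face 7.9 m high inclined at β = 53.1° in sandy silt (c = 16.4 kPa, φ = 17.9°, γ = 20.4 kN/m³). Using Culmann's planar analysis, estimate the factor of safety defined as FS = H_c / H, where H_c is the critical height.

FS = 1.69

H_c = (4c/γ) · sinβ cosφ / [1 − cos(β − φ)]
    = (4·16.4/20.4) · sin53.1°·cos17.9° / [1 − cos35.2°]
    = 3.216 · 0.7610 / 0.1829 = 13.38 m
FS = H_c / H = 13.38 / 7.9 = 1.694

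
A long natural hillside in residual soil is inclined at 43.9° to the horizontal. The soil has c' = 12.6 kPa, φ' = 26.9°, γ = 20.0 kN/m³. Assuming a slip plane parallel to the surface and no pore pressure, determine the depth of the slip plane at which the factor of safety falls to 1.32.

Setting FS = 1.32 in FS = [c' + γz cos²β tanφ'] / [γz sinβ cosβ] and solving for z:
z = c' / [γ cosβ (FS·sinβ − cosβ·tanφ')]
  = 12.6 / [20.0·cos43.9°·(1.32·sin43.9° − cos43.9°·tan26.9°)]
  = 12.6 / [20.0·0.7206·(1.32·0.6934 − 0.7206·0.5073)]
  = 12.6 / 7.9222 = 1.590 m

z = 1.59 m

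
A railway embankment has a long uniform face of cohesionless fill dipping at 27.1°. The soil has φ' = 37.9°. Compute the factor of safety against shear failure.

For a dry cohesionless infinite slope the factor of safety is FS = tanφ' / tanβ.
FS = tan37.9° / tan27.1° = 0.7785 / 0.5117 = 1.521

FS = 1.52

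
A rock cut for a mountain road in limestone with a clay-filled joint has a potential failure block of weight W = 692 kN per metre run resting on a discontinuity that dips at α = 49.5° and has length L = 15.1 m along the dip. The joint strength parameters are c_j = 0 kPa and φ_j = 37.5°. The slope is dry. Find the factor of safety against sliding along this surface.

FS = 0.66

Resolving the block weight along and normal to the plane and applying the Mohr–Coulomb strength on the joint:
N' = W cosα = 692·cos49.5° = 449.4 kN/m
Driving force T = W sinα = 692·sin49.5° = 526.2 kN/m
Resisting force R = c_j·L + N'·tanφ_j = 0·15.1 + 449.4·tan37.5° = 0.0 + 344.9 = 344.9 kN/m
FS = R / T = 344.9 / 526.2 = 0.655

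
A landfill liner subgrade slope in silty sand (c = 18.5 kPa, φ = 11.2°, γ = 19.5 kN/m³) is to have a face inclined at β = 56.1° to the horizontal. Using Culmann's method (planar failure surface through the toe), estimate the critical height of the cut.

Culmann's analysis gives the critical failure plane at α_cr = (β + φ)/2 = (56.1 + 11.2)/2 = 33.6°, and the critical height
H_c = (4c/γ) · sinβ cosφ / [1 − cos(β − φ)]
    = (4·18.5/19.5) · sin56.1°·cos11.2° / [1 − cos(44.9°)]
    = 3.795 · 0.8300·0.9810 / [1 − 0.7083]
    = 3.795 · 0.8142 / 0.2917
    = 10.59 m

H_c = 10.59 m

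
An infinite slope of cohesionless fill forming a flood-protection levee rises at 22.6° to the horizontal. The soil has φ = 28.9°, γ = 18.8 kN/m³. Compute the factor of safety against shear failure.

For a dry cohesionless infinite slope the factor of safety is FS = tanφ / tanβ.
FS = tan28.9° / tan22.6° = 0.5520 / 0.4163 = 1.326

FS = 1.33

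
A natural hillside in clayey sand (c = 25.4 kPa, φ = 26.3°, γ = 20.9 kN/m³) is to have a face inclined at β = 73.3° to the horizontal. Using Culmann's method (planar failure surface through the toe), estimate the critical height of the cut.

H_c = 13.13 m

Culmann's analysis gives the critical failure plane at α_cr = (β + φ)/2 = (73.3 + 26.3)/2 = 49.8°, and the critical height
H_c = (4c/γ) · sinβ cosφ / [1 − cos(β − φ)]
    = (4·25.4/20.9) · sin73.3°·cos26.3° / [1 − cos(47.0°)]
    = 4.861 · 0.9578·0.8965 / [1 − 0.6820]
    = 4.861 · 0.8587 / 0.3180
    = 13.13 m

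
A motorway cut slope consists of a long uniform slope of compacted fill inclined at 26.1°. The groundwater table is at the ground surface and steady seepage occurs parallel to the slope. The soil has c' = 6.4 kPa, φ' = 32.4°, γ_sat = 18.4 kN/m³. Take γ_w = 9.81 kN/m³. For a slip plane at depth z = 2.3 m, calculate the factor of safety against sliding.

With seepage parallel to the slope and the water table at the surface, the effective normal stress on the slip plane uses the buoyant unit weight γ' = γ_sat − γ_w while the driving shear stress uses γ_sat:
FS = [c' + γ' z cos²β tanφ'] / [γ_sat z sinβ cosβ]
γ' = 18.4 − 9.81 = 8.59 kN/m³
Numerator = 6.4 + 8.59·2.3·cos²26.1°·tan32.4° = 6.4 + 8.59·2.3·0.8065·0.6346 = 16.511 kPa
Denominator = 18.4·2.3·sin26.1°·cos26.1° = 18.4·2.3·0.4399·0.8980 = 16.720 kPa
FS = 16.511 / 16.720 = 0.988

FS = 0.99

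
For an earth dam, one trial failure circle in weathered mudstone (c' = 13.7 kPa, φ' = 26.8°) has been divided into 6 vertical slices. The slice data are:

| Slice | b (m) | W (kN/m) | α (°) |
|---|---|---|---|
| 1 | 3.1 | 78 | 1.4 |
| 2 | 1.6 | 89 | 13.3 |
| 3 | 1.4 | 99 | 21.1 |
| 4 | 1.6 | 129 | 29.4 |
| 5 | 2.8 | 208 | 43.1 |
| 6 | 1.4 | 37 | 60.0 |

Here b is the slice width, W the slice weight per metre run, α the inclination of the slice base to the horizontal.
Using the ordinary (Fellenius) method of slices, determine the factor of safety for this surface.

FS = 1.60

Ordinary method of slices: FS = Σ[c'·Δl_i + (W_i cosα_i)·tanφ'] / Σ W_i sinα_i, with Δl_i = b_i / cosα_i.
Slice 1: Δl = 3.1/cos1.4° = 3.101 m; N'_1 = 78·cos1.4° = 78.0; c'Δl = 42.48; W sinα = 1.9
Slice 2: Δl = 1.6/cos13.3° = 1.644 m; N'_2 = 89·cos13.3° = 86.6; c'Δl = 22.52; W sinα = 20.5
Slice 3: Δl = 1.4/cos21.1° = 1.501 m; N'_3 = 99·cos21.1° = 92.4; c'Δl = 20.56; W sinα = 35.6
Slice 4: Δl = 1.6/cos29.4° = 1.837 m; N'_4 = 129·cos29.4° = 112.4; c'Δl = 25.16; W sinα = 63.3
Slice 5: Δl = 2.8/cos43.1° = 3.835 m; N'_5 = 208·cos43.1° = 151.9; c'Δl = 52.54; W sinα = 142.1
Slice 6: Δl = 1.4/cos60.0° = 2.800 m; N'_6 = 37·cos60.0° = 18.5; c'Δl = 38.36; W sinα = 32.0
Σc'Δl = 201.6 kN/m; ΣN' = 539.7 kN/m; ΣW sinα = 295.5 kN/m
Resisting = 201.6 + 539.7·tan26.8° = 201.6 + 272.6 = 474.3 kN/m
FS = 474.3 / 295.5 = 1.605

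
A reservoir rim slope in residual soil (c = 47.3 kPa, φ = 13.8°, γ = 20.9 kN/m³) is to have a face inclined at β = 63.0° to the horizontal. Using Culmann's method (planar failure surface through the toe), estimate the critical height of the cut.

Culmann's analysis gives the critical failure plane at α_cr = (β + φ)/2 = (63.0 + 13.8)/2 = 38.4°, and the critical height
H_c = (4c/γ) · sinβ cosφ / [1 − cos(β − φ)]
    = (4·47.3/20.9) · sin63.0°·cos13.8° / [1 − cos(49.2°)]
    = 9.053 · 0.8910·0.9711 / [1 − 0.6534]
    = 9.053 · 0.8653 / 0.3466
    = 22.60 m

H_c = 22.60 m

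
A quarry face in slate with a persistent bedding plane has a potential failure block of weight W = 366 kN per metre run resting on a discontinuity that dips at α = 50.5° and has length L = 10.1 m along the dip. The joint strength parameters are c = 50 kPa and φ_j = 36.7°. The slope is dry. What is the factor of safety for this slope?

Resolving the block weight along and normal to the plane and applying the Mohr–Coulomb strength on the joint:
N' = W cosα = 366·cos50.5° = 232.8 kN/m
Driving force T = W sinα = 366·sin50.5° = 282.4 kN/m
Resisting force R = c·L + N'·tanφ_j = 50·10.1 + 232.8·tan36.7° = 505.0 + 173.5 = 678.5 kN/m
FS = R / T = 678.5 / 282.4 = 2.403

FS = 2.40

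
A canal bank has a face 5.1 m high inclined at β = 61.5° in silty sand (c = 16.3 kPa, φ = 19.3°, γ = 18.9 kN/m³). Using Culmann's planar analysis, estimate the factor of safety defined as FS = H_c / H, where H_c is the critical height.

H_c = (4c/γ) · sinβ cosφ / [1 − cos(β − φ)]
    = (4·16.3/18.9) · sin61.5°·cos19.3° / [1 − cos42.2°]
    = 3.450 · 0.8294 / 0.2592 = 11.04 m
FS = H_c / H = 11.04 / 5.1 = 2.165

FS = 2.16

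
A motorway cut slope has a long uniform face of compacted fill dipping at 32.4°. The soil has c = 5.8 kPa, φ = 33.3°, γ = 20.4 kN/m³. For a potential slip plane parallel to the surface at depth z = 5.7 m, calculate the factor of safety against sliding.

FS = 1.15

For an infinite slope with a slip plane parallel to the surface (no pore pressure): FS = [c + γz cos²β tanφ] / [γz sinβ cosβ].
γz = 20.4·5.7 = 116.28 kN/m²
Numerator = 5.8 + 116.28·cos²32.4°·tan33.3° = 5.8 + 116.28·0.7129·0.6569 = 60.252 kPa
Denominator = 116.28·sin32.4°·cos32.4° = 116.28·0.5358·0.8443 = 52.607 kPa
FS = 60.252 / 52.607 = 1.145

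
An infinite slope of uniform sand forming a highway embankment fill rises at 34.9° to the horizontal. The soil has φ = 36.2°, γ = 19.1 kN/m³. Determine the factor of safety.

FS = 1.05

For a dry cohesionless infinite slope the factor of safety is FS = tanφ / tanβ.
FS = tan36.2° / tan34.9° = 0.7319 / 0.6976 = 1.049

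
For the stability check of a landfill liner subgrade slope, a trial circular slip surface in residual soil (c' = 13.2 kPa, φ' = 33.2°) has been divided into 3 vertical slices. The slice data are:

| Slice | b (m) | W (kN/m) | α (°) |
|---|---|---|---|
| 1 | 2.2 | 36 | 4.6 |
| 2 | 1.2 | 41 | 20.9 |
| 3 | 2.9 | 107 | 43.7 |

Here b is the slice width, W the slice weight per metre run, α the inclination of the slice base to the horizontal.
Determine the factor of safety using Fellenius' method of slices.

FS = 2.17

Ordinary method of slices: FS = Σ[c'·Δl_i + (W_i cosα_i)·tanφ'] / Σ W_i sinα_i, with Δl_i = b_i / cosα_i.
Slice 1: Δl = 2.2/cos4.6° = 2.207 m; N'_1 = 36·cos4.6° = 35.9; c'Δl = 29.13; W sinα = 2.9
Slice 2: Δl = 1.2/cos20.9° = 1.285 m; N'_2 = 41·cos20.9° = 38.3; c'Δl = 16.96; W sinα = 14.6
Slice 3: Δl = 2.9/cos43.7° = 4.011 m; N'_3 = 107·cos43.7° = 77.4; c'Δl = 52.95; W sinα = 73.9
Σc'Δl = 99.0 kN/m; ΣN' = 151.5 kN/m; ΣW sinα = 91.4 kN/m
Resisting = 99.0 + 151.5·tan33.2° = 99.0 + 99.2 = 198.2 kN/m
FS = 198.2 / 91.4 = 2.168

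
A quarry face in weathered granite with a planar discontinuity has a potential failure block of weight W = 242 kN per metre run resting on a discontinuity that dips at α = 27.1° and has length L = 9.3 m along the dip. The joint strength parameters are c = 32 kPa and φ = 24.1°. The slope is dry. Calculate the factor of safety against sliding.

FS = 3.57

Resolving the block weight along and normal to the plane and applying the Mohr–Coulomb strength on the joint:
N' = W cosα = 242·cos27.1° = 215.4 kN/m
Driving force T = W sinα = 242·sin27.1° = 110.2 kN/m
Resisting force R = c·L + N'·tanφ = 32·9.3 + 215.4·tan24.1° = 297.6 + 96.4 = 394.0 kN/m
FS = R / T = 394.0 / 110.2 = 3.574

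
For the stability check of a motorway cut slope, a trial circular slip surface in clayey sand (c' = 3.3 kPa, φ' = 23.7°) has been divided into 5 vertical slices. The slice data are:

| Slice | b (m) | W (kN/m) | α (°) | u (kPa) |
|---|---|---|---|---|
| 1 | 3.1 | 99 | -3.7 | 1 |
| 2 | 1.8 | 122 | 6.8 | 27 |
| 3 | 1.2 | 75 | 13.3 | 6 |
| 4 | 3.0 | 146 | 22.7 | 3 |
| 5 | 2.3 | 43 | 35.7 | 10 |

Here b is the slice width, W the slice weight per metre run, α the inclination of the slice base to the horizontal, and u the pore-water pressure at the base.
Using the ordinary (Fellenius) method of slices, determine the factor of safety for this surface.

FS = 1.88

Ordinary method of slices: FS = Σ[c'·Δl_i + (W_i cosα_i − u_i·Δl_i)·tanφ'] / Σ W_i sinα_i, with Δl_i = b_i / cosα_i.
Slice 1: Δl = 3.1/cos(-3.7°) = 3.106 m; N'_1 = 99·cos(-3.7°) − 1·3.106 = 95.7; c'Δl = 10.25; W sinα = -6.4
Slice 2: Δl = 1.8/cos6.8° = 1.813 m; N'_2 = 122·cos6.8° − 27·1.813 = 72.2; c'Δl = 5.98; W sinα = 14.4
Slice 3: Δl = 1.2/cos13.3° = 1.233 m; N'_3 = 75·cos13.3° − 6·1.233 = 65.6; c'Δl = 4.07; W sinα = 17.3
Slice 4: Δl = 3.0/cos22.7° = 3.252 m; N'_4 = 146·cos22.7° − 3·3.252 = 124.9; c'Δl = 10.73; W sinα = 56.3
Slice 5: Δl = 2.3/cos35.7° = 2.832 m; N'_5 = 43·cos35.7° − 10·2.832 = 6.6; c'Δl = 9.35; W sinα = 25.1
Σc'Δl = 40.4 kN/m; ΣN' = 365.0 kN/m; ΣW sinα = 106.7 kN/m
Resisting = 40.4 + 365.0·tan23.7° = 40.4 + 160.2 = 200.6 kN/m
FS = 200.6 / 106.7 = 1.879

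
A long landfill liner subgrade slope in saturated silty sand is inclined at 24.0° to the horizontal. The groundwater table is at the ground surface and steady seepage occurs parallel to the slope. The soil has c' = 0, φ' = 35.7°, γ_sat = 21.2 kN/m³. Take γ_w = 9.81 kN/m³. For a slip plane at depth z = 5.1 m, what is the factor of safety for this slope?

FS = 0.87

With seepage parallel to the slope and the water table at the surface, the effective normal stress on the slip plane uses the buoyant unit weight γ' = γ_sat − γ_w while the driving shear stress uses γ_sat:
FS = [c' + γ' z cos²β tanφ'] / [γ_sat z sinβ cosβ]
(For c' = 0 this reduces to FS = (γ'/γ_sat)·tanφ'/tanβ.)
γ' = 21.2 − 9.81 = 11.39 kN/m³
Numerator = 0.0 + 11.39·5.1·cos²24.0°·tan35.7° = 0.0 + 11.39·5.1·0.8346·0.7186 = 34.836 kPa
Denominator = 21.2·5.1·sin24.0°·cos24.0° = 21.2·5.1·0.4067·0.9135 = 40.174 kPa
FS = 34.836 / 40.174 = 0.867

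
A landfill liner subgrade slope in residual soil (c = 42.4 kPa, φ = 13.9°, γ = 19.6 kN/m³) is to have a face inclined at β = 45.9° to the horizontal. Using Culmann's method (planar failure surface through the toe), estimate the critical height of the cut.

H_c = 39.70 m

Culmann's analysis gives the critical failure plane at α_cr = (β + φ)/2 = (45.9 + 13.9)/2 = 29.9°, and the critical height
H_c = (4c/γ) · sinβ cosφ / [1 − cos(β − φ)]
    = (4·42.4/19.6) · sin45.9°·cos13.9° / [1 − cos(32.0°)]
    = 8.653 · 0.7181·0.9707 / [1 − 0.8480]
    = 8.653 · 0.6971 / 0.1520
    = 39.70 m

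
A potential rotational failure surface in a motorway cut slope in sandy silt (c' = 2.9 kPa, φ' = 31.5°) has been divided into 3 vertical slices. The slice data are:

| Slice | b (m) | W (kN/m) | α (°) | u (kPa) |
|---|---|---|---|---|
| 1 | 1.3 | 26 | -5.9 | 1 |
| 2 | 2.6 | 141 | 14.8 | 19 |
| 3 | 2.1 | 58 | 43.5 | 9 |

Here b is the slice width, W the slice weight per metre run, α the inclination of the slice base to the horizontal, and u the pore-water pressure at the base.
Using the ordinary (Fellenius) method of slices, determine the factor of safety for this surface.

FS = 1.32

Ordinary method of slices: FS = Σ[c'·Δl_i + (W_i cosα_i − u_i·Δl_i)·tanφ'] / Σ W_i sinα_i, with Δl_i = b_i / cosα_i.
Slice 1: Δl = 1.3/cos(-5.9°) = 1.307 m; N'_1 = 26·cos(-5.9°) − 1·1.307 = 24.6; c'Δl = 3.79; W sinα = -2.7
Slice 2: Δl = 2.6/cos14.8° = 2.689 m; N'_2 = 141·cos14.8° − 19·2.689 = 85.2; c'Δl = 7.80; W sinα = 36.0
Slice 3: Δl = 2.1/cos43.5° = 2.895 m; N'_3 = 58·cos43.5° − 9·2.895 = 16.0; c'Δl = 8.40; W sinα = 39.9
Σc'Δl = 20.0 kN/m; ΣN' = 125.8 kN/m; ΣW sinα = 73.3 kN/m
Resisting = 20.0 + 125.8·tan31.5° = 20.0 + 77.1 = 97.1 kN/m
FS = 97.1 / 73.3 = 1.325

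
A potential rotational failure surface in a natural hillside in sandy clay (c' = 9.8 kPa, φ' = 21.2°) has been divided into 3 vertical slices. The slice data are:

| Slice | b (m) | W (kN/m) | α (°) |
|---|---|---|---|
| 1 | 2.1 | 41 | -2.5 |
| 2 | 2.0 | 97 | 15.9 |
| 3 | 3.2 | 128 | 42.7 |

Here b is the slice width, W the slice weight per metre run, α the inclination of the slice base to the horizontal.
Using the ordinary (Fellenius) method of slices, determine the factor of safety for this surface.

Ordinary method of slices: FS = Σ[c'·Δl_i + (W_i cosα_i)·tanφ'] / Σ W_i sinα_i, with Δl_i = b_i / cosα_i.
Slice 1: Δl = 2.1/cos(-2.5°) = 2.102 m; N'_1 = 41·cos(-2.5°) = 41.0; c'Δl = 20.60; W sinα = -1.8
Slice 2: Δl = 2.0/cos15.9° = 2.080 m; N'_2 = 97·cos15.9° = 93.3; c'Δl = 20.38; W sinα = 26.6
Slice 3: Δl = 3.2/cos42.7° = 4.354 m; N'_3 = 128·cos42.7° = 94.1; c'Δl = 42.67; W sinα = 86.8
Σc'Δl = 83.7 kN/m; ΣN' = 228.3 kN/m; ΣW sinα = 111.6 kN/m
Resisting = 83.7 + 228.3·tan21.2° = 83.7 + 88.6 = 172.2 kN/m
FS = 172.2 / 111.6 = 1.543

FS = 1.54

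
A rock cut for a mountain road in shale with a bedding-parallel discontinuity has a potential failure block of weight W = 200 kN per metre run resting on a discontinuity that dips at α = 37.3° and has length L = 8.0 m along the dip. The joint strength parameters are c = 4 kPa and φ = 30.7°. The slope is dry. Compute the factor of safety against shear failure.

Resolving the block weight along and normal to the plane and applying the Mohr–Coulomb strength on the joint:
N' = W cosα = 200·cos37.3° = 159.1 kN/m
Driving force T = W sinα = 200·sin37.3° = 121.2 kN/m
Resisting force R = c·L + N'·tanφ = 4·8.0 + 159.1·tan30.7° = 32.0 + 94.5 = 126.5 kN/m
FS = R / T = 126.5 / 121.2 = 1.043

FS = 1.04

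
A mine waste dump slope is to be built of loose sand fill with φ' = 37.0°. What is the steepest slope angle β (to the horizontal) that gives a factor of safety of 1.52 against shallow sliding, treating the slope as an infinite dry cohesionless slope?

For an infinite dry cohesionless slope FS = tanφ'/tanβ, so tanβ = tanφ' / FS.
tanβ = tan37.0° / 1.52 = 0.7536 / 1.52 = 0.4958
β = arctan(0.4958) = 26.37°

β = 26.4°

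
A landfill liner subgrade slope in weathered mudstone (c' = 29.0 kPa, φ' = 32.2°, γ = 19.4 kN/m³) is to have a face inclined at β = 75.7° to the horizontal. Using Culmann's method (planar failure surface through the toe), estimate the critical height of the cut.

H_c = 17.85 m

Culmann's analysis gives the critical failure plane at α_cr = (β + φ')/2 = (75.7 + 32.2)/2 = 54.0°, and the critical height
H_c = (4c'/γ) · sinβ cosφ' / [1 − cos(β − φ')]
    = (4·29.0/19.4) · sin75.7°·cos32.2° / [1 − cos(43.5°)]
    = 5.979 · 0.9690·0.8462 / [1 − 0.7254]
    = 5.979 · 0.8200 / 0.2746
    = 17.85 m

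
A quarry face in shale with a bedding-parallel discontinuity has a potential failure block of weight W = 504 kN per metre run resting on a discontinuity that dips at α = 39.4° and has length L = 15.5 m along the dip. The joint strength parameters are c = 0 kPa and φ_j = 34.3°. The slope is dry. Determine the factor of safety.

Resolving the block weight along and normal to the plane and applying the Mohr–Coulomb strength on the joint:
N' = W cosα = 504·cos39.4° = 389.5 kN/m
Driving force T = W sinα = 504·sin39.4° = 319.9 kN/m
Resisting force R = c·L + N'·tanφ_j = 0·15.5 + 389.5·tan34.3° = 0.0 + 265.7 = 265.7 kN/m
FS = R / T = 265.7 / 319.9 = 0.830

FS = 0.83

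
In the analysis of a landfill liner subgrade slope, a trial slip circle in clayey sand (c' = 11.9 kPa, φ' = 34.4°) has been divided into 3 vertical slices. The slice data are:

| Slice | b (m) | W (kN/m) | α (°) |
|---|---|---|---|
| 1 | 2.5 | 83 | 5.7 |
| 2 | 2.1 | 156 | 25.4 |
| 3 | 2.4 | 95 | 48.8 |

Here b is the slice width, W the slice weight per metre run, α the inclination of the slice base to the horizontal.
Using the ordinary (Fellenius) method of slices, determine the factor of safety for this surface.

Ordinary method of slices: FS = Σ[c'·Δl_i + (W_i cosα_i)·tanφ'] / Σ W_i sinα_i, with Δl_i = b_i / cosα_i.
Slice 1: Δl = 2.5/cos5.7° = 2.512 m; N'_1 = 83·cos5.7° = 82.6; c'Δl = 29.90; W sinα = 8.2
Slice 2: Δl = 2.1/cos25.4° = 2.325 m; N'_2 = 156·cos25.4° = 140.9; c'Δl = 27.66; W sinα = 66.9
Slice 3: Δl = 2.4/cos48.8° = 3.644 m; N'_3 = 95·cos48.8° = 62.6; c'Δl = 43.36; W sinα = 71.5
Σc'Δl = 100.9 kN/m; ΣN' = 286.1 kN/m; ΣW sinα = 146.6 kN/m
Resisting = 100.9 + 286.1·tan34.4° = 100.9 + 195.9 = 296.8 kN/m
FS = 296.8 / 146.6 = 2.024

FS = 2.02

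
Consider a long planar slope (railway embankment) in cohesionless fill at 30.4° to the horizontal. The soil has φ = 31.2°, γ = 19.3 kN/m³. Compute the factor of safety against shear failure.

For a dry cohesionless infinite slope the factor of safety is FS = tanφ / tanβ.
FS = tan31.2° / tan30.4° = 0.6056 / 0.5867 = 1.032

FS = 1.03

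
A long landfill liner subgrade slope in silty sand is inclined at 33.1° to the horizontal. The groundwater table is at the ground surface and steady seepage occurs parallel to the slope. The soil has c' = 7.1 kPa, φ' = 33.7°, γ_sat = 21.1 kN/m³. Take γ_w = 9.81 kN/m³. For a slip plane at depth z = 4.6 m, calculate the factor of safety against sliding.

FS = 0.71

With seepage parallel to the slope and the water table at the surface, the effective normal stress on the slip plane uses the buoyant unit weight γ' = γ_sat − γ_w while the driving shear stress uses γ_sat:
FS = [c' + γ' z cos²β tanφ'] / [γ_sat z sinβ cosβ]
γ' = 21.1 − 9.81 = 11.29 kN/m³
Numerator = 7.1 + 11.29·4.6·cos²33.1°·tan33.7° = 7.1 + 11.29·4.6·0.7018·0.6669 = 31.406 kPa
Denominator = 21.1·4.6·sin33.1°·cos33.1° = 21.1·4.6·0.5461·0.8377 = 44.403 kPa
FS = 31.406 / 44.403 = 0.707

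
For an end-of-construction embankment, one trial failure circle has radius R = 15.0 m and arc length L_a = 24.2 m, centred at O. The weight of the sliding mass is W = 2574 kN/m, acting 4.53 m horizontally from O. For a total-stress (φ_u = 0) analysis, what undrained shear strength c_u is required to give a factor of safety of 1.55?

FS = c_u·L_a·R / (W·d), so c_u = FS·W·d / (L_a·R).
c_u = 1.55·2574·4.53 / (24.20·15.0) = 18073.3 / 363.00 = 49.79 kPa

c_u = 49.8 kPa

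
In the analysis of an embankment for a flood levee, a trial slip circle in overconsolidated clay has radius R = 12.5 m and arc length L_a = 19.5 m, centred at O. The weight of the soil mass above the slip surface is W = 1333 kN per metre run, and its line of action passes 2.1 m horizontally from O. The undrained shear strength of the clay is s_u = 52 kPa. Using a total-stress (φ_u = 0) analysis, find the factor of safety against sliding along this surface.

Taking moments about the centre O, the resisting moment is provided by the undrained shear strength acting along the arc:
M_R = s_u·L_a·R = 52·19.50·12.5 = 12675.0 kN·m/m
M_D = W·d = 1333·2.1 = 2799.3 kN·m/m
FS = M_R / M_D = 12675.0 / 2799.3 = 4.528

FS = 4.53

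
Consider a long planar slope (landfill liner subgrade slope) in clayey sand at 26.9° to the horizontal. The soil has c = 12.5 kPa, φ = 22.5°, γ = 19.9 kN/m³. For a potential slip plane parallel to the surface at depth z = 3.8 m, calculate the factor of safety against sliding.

FS = 1.23

For an infinite slope with a slip plane parallel to the surface (no pore pressure): FS = [c + γz cos²β tanφ] / [γz sinβ cosβ].
γz = 19.9·3.8 = 75.62 kN/m²
Numerator = 12.5 + 75.62·cos²26.9°·tan22.5° = 12.5 + 75.62·0.7953·0.4142 = 37.411 kPa
Denominator = 75.62·sin26.9°·cos26.9° = 75.62·0.4524·0.8918 = 30.511 kPa
FS = 37.411 / 30.511 = 1.226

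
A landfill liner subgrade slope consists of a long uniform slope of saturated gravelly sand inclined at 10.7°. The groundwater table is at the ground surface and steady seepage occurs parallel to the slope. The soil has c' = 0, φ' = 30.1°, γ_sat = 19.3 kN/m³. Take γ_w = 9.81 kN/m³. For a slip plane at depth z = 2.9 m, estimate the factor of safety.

With seepage parallel to the slope and the water table at the surface, the effective normal stress on the slip plane uses the buoyant unit weight γ' = γ_sat − γ_w while the driving shear stress uses γ_sat:
FS = [c' + γ' z cos²β tanφ'] / [γ_sat z sinβ cosβ]
(For c' = 0 this reduces to FS = (γ'/γ_sat)·tanφ'/tanβ.)
γ' = 19.3 − 9.81 = 9.49 kN/m³
Numerator = 0.0 + 9.49·2.9·cos²10.7°·tan30.1° = 0.0 + 9.49·2.9·0.9655·0.5797 = 15.403 kPa
Denominator = 19.3·2.9·sin10.7°·cos10.7° = 19.3·2.9·0.1857·0.9826 = 10.211 kPa
FS = 15.403 / 10.211 = 1.509

FS = 1.51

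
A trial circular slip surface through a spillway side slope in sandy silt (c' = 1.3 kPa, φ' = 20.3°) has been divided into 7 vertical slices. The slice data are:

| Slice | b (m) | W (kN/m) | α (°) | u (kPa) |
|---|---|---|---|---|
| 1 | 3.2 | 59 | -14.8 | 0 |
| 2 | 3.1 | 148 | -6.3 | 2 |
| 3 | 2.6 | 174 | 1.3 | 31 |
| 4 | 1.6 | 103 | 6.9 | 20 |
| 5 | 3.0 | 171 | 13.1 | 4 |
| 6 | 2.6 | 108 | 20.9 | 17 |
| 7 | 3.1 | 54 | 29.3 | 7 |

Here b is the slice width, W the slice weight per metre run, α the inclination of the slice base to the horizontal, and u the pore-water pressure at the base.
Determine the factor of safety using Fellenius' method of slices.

Ordinary method of slices: FS = Σ[c'·Δl_i + (W_i cosα_i − u_i·Δl_i)·tanφ'] / Σ W_i sinα_i, with Δl_i = b_i / cosα_i.
Slice 1: Δl = 3.2/cos(-14.8°) = 3.310 m; N'_1 = 59·cos(-14.8°) − 0·3.310 = 57.0; c'Δl = 4.30; W sinα = -15.1
Slice 2: Δl = 3.1/cos(-6.3°) = 3.119 m; N'_2 = 148·cos(-6.3°) − 2·3.119 = 140.9; c'Δl = 4.05; W sinα = -16.2
Slice 3: Δl = 2.6/cos1.3° = 2.601 m; N'_3 = 174·cos1.3° − 31·2.601 = 93.3; c'Δl = 3.38; W sinα = 3.9
Slice 4: Δl = 1.6/cos6.9° = 1.612 m; N'_4 = 103·cos6.9° − 20·1.612 = 70.0; c'Δl = 2.10; W sinα = 12.4
Slice 5: Δl = 3.0/cos13.1° = 3.080 m; N'_5 = 171·cos13.1° − 4·3.080 = 154.2; c'Δl = 4.00; W sinα = 38.8
Slice 6: Δl = 2.6/cos20.9° = 2.783 m; N'_6 = 108·cos20.9° − 17·2.783 = 53.6; c'Δl = 3.62; W sinα = 38.5
Slice 7: Δl = 3.1/cos29.3° = 3.555 m; N'_7 = 54·cos29.3° − 7·3.555 = 22.2; c'Δl = 4.62; W sinα = 26.4
Σc'Δl = 26.1 kN/m; ΣN' = 591.3 kN/m; ΣW sinα = 88.7 kN/m
Resisting = 26.1 + 591.3·tan20.3° = 26.1 + 218.7 = 244.8 kN/m
FS = 244.8 / 88.7 = 2.759

FS = 2.76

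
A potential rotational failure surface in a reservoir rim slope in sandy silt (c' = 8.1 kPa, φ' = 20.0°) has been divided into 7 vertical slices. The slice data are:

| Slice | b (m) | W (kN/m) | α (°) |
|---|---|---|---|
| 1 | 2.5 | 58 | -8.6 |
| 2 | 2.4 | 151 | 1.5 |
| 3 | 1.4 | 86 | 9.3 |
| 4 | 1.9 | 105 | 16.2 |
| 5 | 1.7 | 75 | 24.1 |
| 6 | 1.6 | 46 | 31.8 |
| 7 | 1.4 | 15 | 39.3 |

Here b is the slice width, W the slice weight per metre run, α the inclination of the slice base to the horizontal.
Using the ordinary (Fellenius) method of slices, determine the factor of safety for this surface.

Ordinary method of slices: FS = Σ[c'·Δl_i + (W_i cosα_i)·tanφ'] / Σ W_i sinα_i, with Δl_i = b_i / cosα_i.
Slice 1: Δl = 2.5/cos(-8.6°) = 2.528 m; N'_1 = 58·cos(-8.6°) = 57.3; c'Δl = 20.48; W sinα = -8.7
Slice 2: Δl = 2.4/cos1.5° = 2.401 m; N'_2 = 151·cos1.5° = 150.9; c'Δl = 19.45; W sinα = 4.0
Slice 3: Δl = 1.4/cos9.3° = 1.419 m; N'_3 = 86·cos9.3° = 84.9; c'Δl = 11.49; W sinα = 13.9
Slice 4: Δl = 1.9/cos16.2° = 1.979 m; N'_4 = 105·cos16.2° = 100.8; c'Δl = 16.03; W sinα = 29.3
Slice 5: Δl = 1.7/cos24.1° = 1.862 m; N'_5 = 75·cos24.1° = 68.5; c'Δl = 15.08; W sinα = 30.6
Slice 6: Δl = 1.6/cos31.8° = 1.883 m; N'_6 = 46·cos31.8° = 39.1; c'Δl = 15.25; W sinα = 24.2
Slice 7: Δl = 1.4/cos39.3° = 1.809 m; N'_7 = 15·cos39.3° = 11.6; c'Δl = 14.65; W sinα = 9.5
Σc'Δl = 112.4 kN/m; ΣN' = 513.2 kN/m; ΣW sinα = 102.8 kN/m
Resisting = 112.4 + 513.2·tan20.0° = 112.4 + 186.8 = 299.2 kN/m
FS = 299.2 / 102.8 = 2.910

FS = 2.91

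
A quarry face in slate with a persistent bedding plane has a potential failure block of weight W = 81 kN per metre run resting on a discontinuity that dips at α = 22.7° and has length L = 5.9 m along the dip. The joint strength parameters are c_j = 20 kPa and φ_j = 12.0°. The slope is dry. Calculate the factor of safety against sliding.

FS = 4.28

Resolving the block weight along and normal to the plane and applying the Mohr–Coulomb strength on the joint:
N' = W cosα = 81·cos22.7° = 74.7 kN/m
Driving force T = W sinα = 81·sin22.7° = 31.3 kN/m
Resisting force R = c_j·L + N'·tanφ_j = 20·5.9 + 74.7·tan12.0° = 118.0 + 15.9 = 133.9 kN/m
FS = R / T = 133.9 / 31.3 = 4.283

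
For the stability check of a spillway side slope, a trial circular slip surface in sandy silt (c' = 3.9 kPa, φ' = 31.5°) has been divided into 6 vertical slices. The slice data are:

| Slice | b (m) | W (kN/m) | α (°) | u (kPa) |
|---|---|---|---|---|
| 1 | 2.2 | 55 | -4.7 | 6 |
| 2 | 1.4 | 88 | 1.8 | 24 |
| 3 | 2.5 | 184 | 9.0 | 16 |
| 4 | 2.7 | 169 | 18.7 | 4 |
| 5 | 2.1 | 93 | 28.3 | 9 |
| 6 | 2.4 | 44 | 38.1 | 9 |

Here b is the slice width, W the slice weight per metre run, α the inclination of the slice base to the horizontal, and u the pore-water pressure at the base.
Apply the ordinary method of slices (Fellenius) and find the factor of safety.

Ordinary method of slices: FS = Σ[c'·Δl_i + (W_i cosα_i − u_i·Δl_i)·tanφ'] / Σ W_i sinα_i, with Δl_i = b_i / cosα_i.
Slice 1: Δl = 2.2/cos(-4.7°) = 2.207 m; N'_1 = 55·cos(-4.7°) − 6·2.207 = 41.6; c'Δl = 8.61; W sinα = -4.5
Slice 2: Δl = 1.4/cos1.8° = 1.401 m; N'_2 = 88·cos1.8° − 24·1.401 = 54.3; c'Δl = 5.46; W sinα = 2.8
Slice 3: Δl = 2.5/cos9.0° = 2.531 m; N'_3 = 184·cos9.0° − 16·2.531 = 141.2; c'Δl = 9.87; W sinα = 28.8
Slice 4: Δl = 2.7/cos18.7° = 2.850 m; N'_4 = 169·cos18.7° − 4·2.850 = 148.7; c'Δl = 11.12; W sinα = 54.2
Slice 5: Δl = 2.1/cos28.3° = 2.385 m; N'_5 = 93·cos28.3° − 9·2.385 = 60.4; c'Δl = 9.30; W sinα = 44.1
Slice 6: Δl = 2.4/cos38.1° = 3.050 m; N'_6 = 44·cos38.1° − 9·3.050 = 7.2; c'Δl = 11.89; W sinα = 27.1
Σc'Δl = 56.3 kN/m; ΣN' = 453.4 kN/m; ΣW sinα = 152.5 kN/m
Resisting = 56.3 + 453.4·tan31.5° = 56.3 + 277.9 = 334.1 kN/m
FS = 334.1 / 152.5 = 2.191

FS = 2.19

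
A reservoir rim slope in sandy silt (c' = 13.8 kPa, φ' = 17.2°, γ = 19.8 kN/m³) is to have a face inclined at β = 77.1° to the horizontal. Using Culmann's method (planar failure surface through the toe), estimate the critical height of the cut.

Culmann's analysis gives the critical failure plane at α_cr = (β + φ')/2 = (77.1 + 17.2)/2 = 47.1°, and the critical height
H_c = (4c'/γ) · sinβ cosφ' / [1 − cos(β − φ')]
    = (4·13.8/19.8) · sin77.1°·cos17.2° / [1 − cos(59.9°)]
    = 2.788 · 0.9748·0.9553 / [1 − 0.5015]
    = 2.788 · 0.9312 / 0.4985
    = 5.21 m

H_c = 5.21 m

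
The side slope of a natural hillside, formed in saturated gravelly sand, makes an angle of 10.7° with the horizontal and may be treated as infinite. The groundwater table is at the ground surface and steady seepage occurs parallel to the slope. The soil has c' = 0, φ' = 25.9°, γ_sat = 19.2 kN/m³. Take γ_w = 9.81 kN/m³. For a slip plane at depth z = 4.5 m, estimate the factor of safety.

FS = 1.26

With seepage parallel to the slope and the water table at the surface, the effective normal stress on the slip plane uses the buoyant unit weight γ' = γ_sat − γ_w while the driving shear stress uses γ_sat:
FS = [c' + γ' z cos²β tanφ'] / [γ_sat z sinβ cosβ]
(For c' = 0 this reduces to FS = (γ'/γ_sat)·tanφ'/tanβ.)
γ' = 19.2 − 9.81 = 9.39 kN/m³
Numerator = 0.0 + 9.39·4.5·cos²10.7°·tan25.9° = 0.0 + 9.39·4.5·0.9655·0.4856 = 19.811 kPa
Denominator = 19.2·4.5·sin10.7°·cos10.7° = 19.2·4.5·0.1857·0.9826 = 15.763 kPa
FS = 19.811 / 15.763 = 1.257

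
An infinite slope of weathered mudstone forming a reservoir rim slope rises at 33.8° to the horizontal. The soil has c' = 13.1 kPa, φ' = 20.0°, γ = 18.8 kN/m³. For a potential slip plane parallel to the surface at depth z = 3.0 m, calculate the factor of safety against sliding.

FS = 1.05

For an infinite slope with a slip plane parallel to the surface (no pore pressure): FS = [c' + γz cos²β tanφ'] / [γz sinβ cosβ].
γz = 18.8·3.0 = 56.40 kN/m²
Numerator = 13.1 + 56.40·cos²33.8°·tan20.0° = 13.1 + 56.40·0.6905·0.3640 = 27.275 kPa
Denominator = 56.40·sin33.8°·cos33.8° = 56.40·0.5563·0.8310 = 26.072 kPa
FS = 27.275 / 26.072 = 1.046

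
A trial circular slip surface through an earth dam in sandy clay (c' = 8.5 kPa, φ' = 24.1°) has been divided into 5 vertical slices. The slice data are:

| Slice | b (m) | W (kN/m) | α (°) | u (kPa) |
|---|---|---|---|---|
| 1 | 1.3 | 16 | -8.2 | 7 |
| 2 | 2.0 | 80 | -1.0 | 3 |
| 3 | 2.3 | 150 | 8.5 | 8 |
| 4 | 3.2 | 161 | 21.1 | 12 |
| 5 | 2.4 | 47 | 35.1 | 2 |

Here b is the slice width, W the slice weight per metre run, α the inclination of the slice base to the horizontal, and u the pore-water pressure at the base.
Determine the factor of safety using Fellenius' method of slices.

FS = 2.51

Ordinary method of slices: FS = Σ[c'·Δl_i + (W_i cosα_i − u_i·Δl_i)·tanφ'] / Σ W_i sinα_i, with Δl_i = b_i / cosα_i.
Slice 1: Δl = 1.3/cos(-8.2°) = 1.313 m; N'_1 = 16·cos(-8.2°) − 7·1.313 = 6.6; c'Δl = 11.16; W sinα = -2.3
Slice 2: Δl = 2.0/cos(-1.0°) = 2.000 m; N'_2 = 80·cos(-1.0°) − 3·2.000 = 74.0; c'Δl = 17.00; W sinα = -1.4
Slice 3: Δl = 2.3/cos8.5° = 2.326 m; N'_3 = 150·cos8.5° − 8·2.326 = 129.7; c'Δl = 19.77; W sinα = 22.2
Slice 4: Δl = 3.2/cos21.1° = 3.430 m; N'_4 = 161·cos21.1° − 12·3.430 = 109.0; c'Δl = 29.15; W sinα = 58.0
Slice 5: Δl = 2.4/cos35.1° = 2.933 m; N'_5 = 47·cos35.1° − 2·2.933 = 32.6; c'Δl = 24.93; W sinα = 27.0
Σc'Δl = 102.0 kN/m; ΣN' = 352.0 kN/m; ΣW sinα = 103.5 kN/m
Resisting = 102.0 + 352.0·tan24.1° = 102.0 + 157.5 = 259.5 kN/m
FS = 259.5 / 103.5 = 2.508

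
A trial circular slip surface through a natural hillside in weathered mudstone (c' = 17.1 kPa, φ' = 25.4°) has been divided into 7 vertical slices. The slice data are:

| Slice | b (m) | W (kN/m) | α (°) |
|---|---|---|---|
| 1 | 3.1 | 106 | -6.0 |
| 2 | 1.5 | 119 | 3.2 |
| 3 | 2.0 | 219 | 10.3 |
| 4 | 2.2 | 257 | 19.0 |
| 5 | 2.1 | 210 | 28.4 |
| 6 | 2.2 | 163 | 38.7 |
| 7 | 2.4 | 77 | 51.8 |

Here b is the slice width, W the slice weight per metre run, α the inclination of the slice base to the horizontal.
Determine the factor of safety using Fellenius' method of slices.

Ordinary method of slices: FS = Σ[c'·Δl_i + (W_i cosα_i)·tanφ'] / Σ W_i sinα_i, with Δl_i = b_i / cosα_i.
Slice 1: Δl = 3.1/cos(-6.0°) = 3.117 m; N'_1 = 106·cos(-6.0°) = 105.4; c'Δl = 53.30; W sinα = -11.1
Slice 2: Δl = 1.5/cos3.2° = 1.502 m; N'_2 = 119·cos3.2° = 118.8; c'Δl = 25.69; W sinα = 6.6
Slice 3: Δl = 2.0/cos10.3° = 2.033 m; N'_3 = 219·cos10.3° = 215.5; c'Δl = 34.76; W sinα = 39.2
Slice 4: Δl = 2.2/cos19.0° = 2.327 m; N'_4 = 257·cos19.0° = 243.0; c'Δl = 39.79; W sinα = 83.7
Slice 5: Δl = 2.1/cos28.4° = 2.387 m; N'_5 = 210·cos28.4° = 184.7; c'Δl = 40.82; W sinα = 99.9
Slice 6: Δl = 2.2/cos38.7° = 2.819 m; N'_6 = 163·cos38.7° = 127.2; c'Δl = 48.20; W sinα = 101.9
Slice 7: Δl = 2.4/cos51.8° = 3.881 m; N'_7 = 77·cos51.8° = 47.6; c'Δl = 66.36; W sinα = 60.5
Σc'Δl = 308.9 kN/m; ΣN' = 1042.3 kN/m; ΣW sinα = 380.7 kN/m
Resisting = 308.9 + 1042.3·tan25.4° = 308.9 + 494.9 = 803.8 kN/m
FS = 803.8 / 380.7 = 2.111

FS = 2.11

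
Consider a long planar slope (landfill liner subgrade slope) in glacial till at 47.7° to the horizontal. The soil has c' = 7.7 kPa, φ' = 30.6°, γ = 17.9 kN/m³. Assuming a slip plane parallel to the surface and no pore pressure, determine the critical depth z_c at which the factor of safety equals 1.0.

Setting FS = 1.00 in FS = [c' + γz cos²β tanφ'] / [γz sinβ cosβ] and solving for z:
z = c' / [γ cosβ (FS·sinβ − cosβ·tanφ')]
  = 7.7 / [17.9·cos47.7°·(1.00·sin47.7° − cos47.7°·tan30.6°)]
  = 7.7 / [17.9·0.6730·(1.00·0.7396 − 0.6730·0.5914)]
  = 7.7 / 4.1154 = 1.871 m

z_c = 1.87 m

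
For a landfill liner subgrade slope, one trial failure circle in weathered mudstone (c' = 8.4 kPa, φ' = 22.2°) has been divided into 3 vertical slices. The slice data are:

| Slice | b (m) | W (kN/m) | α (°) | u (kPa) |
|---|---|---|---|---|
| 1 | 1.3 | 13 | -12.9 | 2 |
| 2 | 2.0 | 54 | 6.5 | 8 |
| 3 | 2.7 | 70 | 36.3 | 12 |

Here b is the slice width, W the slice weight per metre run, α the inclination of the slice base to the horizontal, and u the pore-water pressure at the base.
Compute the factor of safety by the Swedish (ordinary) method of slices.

Ordinary method of slices: FS = Σ[c'·Δl_i + (W_i cosα_i − u_i·Δl_i)·tanφ'] / Σ W_i sinα_i, with Δl_i = b_i / cosα_i.
Slice 1: Δl = 1.3/cos(-12.9°) = 1.334 m; N'_1 = 13·cos(-12.9°) − 2·1.334 = 10.0; c'Δl = 11.20; W sinα = -2.9
Slice 2: Δl = 2.0/cos6.5° = 2.013 m; N'_2 = 54·cos6.5° − 8·2.013 = 37.5; c'Δl = 16.91; W sinα = 6.1
Slice 3: Δl = 2.7/cos36.3° = 3.350 m; N'_3 = 70·cos36.3° − 12·3.350 = 16.2; c'Δl = 28.14; W sinα = 41.4
Σc'Δl = 56.3 kN/m; ΣN' = 63.8 kN/m; ΣW sinα = 44.7 kN/m
Resisting = 56.3 + 63.8·tan22.2° = 56.3 + 26.0 = 82.3 kN/m
FS = 82.3 / 44.7 = 1.843

FS = 1.84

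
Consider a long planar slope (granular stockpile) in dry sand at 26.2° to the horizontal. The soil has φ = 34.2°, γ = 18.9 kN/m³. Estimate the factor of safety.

FS = 1.38

For a dry cohesionless infinite slope the factor of safety is FS = tanφ / tanβ.
FS = tan34.2° / tan26.2° = 0.6796 / 0.4921 = 1.381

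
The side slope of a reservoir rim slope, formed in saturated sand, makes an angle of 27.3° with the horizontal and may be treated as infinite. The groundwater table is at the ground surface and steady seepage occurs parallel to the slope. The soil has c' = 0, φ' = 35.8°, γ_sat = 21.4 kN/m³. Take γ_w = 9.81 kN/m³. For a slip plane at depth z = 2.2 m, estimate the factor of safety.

FS = 0.76

With seepage parallel to the slope and the water table at the surface, the effective normal stress on the slip plane uses the buoyant unit weight γ' = γ_sat − γ_w while the driving shear stress uses γ_sat:
FS = [c' + γ' z cos²β tanφ'] / [γ_sat z sinβ cosβ]
(For c' = 0 this reduces to FS = (γ'/γ_sat)·tanφ'/tanβ.)
γ' = 21.4 − 9.81 = 11.59 kN/m³
Numerator = 0.0 + 11.59·2.2·cos²27.3°·tan35.8° = 0.0 + 11.59·2.2·0.7896·0.7212 = 14.521 kPa
Denominator = 21.4·2.2·sin27.3°·cos27.3° = 21.4·2.2·0.4586·0.8886 = 19.188 kPa
FS = 14.521 / 19.188 = 0.757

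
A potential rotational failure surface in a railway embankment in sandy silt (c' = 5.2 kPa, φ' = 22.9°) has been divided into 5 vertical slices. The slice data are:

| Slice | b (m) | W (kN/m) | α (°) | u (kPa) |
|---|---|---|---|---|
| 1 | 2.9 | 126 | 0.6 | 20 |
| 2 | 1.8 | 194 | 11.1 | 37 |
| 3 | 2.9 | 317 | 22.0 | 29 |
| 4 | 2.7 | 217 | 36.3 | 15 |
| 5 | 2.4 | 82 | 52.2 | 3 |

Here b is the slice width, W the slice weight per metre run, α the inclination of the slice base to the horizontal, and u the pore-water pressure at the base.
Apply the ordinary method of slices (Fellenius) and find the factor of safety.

FS = 0.90

Ordinary method of slices: FS = Σ[c'·Δl_i + (W_i cosα_i − u_i·Δl_i)·tanφ'] / Σ W_i sinα_i, with Δl_i = b_i / cosα_i.
Slice 1: Δl = 2.9/cos0.6° = 2.900 m; N'_1 = 126·cos0.6° − 20·2.900 = 68.0; c'Δl = 15.08; W sinα = 1.3
Slice 2: Δl = 1.8/cos11.1° = 1.834 m; N'_2 = 194·cos11.1° − 37·1.834 = 122.5; c'Δl = 9.54; W sinα = 37.3
Slice 3: Δl = 2.9/cos22.0° = 3.128 m; N'_3 = 317·cos22.0° − 29·3.128 = 203.2; c'Δl = 16.26; W sinα = 118.8
Slice 4: Δl = 2.7/cos36.3° = 3.350 m; N'_4 = 217·cos36.3° − 15·3.350 = 124.6; c'Δl = 17.42; W sinα = 128.5
Slice 5: Δl = 2.4/cos52.2° = 3.916 m; N'_5 = 82·cos52.2° − 3·3.916 = 38.5; c'Δl = 20.36; W sinα = 64.8
Σc'Δl = 78.7 kN/m; ΣN' = 556.8 kN/m; ΣW sinα = 350.7 kN/m
Resisting = 78.7 + 556.8·tan22.9° = 78.7 + 235.2 = 313.9 kN/m
FS = 313.9 / 350.7 = 0.895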